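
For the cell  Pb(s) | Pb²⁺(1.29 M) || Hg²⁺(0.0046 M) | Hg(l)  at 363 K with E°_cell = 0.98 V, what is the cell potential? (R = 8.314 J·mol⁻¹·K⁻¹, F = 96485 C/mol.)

0.892 V

Balancing electrons gives n = 2; the reaction quotient is Q = [Pb²⁺]/[Hg²⁺] = 280.
E = E° − (RT/nF) ln Q = 0.98 − (8.314×363)/(2×96485) × (5.636) = 0.980 − 0.088 = 0.892 V.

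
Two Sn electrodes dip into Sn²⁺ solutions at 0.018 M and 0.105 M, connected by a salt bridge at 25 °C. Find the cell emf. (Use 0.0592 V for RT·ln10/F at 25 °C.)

Both half-cells are Sn²⁺/Sn, so E°_cell = 0. The concentrated side is the cathode; the cell reaction moves Sn²⁺ from high to low concentration with n = 2.
Q = [Sn²⁺]_dilute/[Sn²⁺]_conc = 0.018/0.105 = 0.171.
E = 0 − (0.0592/2) log Q = −(0.0592/2)(-0.766) = 0.0227 V.

0.023 V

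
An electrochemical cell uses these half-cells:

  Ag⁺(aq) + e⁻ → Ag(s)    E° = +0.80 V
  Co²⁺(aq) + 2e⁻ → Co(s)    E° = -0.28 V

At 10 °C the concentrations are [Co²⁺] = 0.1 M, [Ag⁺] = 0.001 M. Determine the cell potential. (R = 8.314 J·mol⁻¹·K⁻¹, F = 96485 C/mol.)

The Ag⁺/Ag couple has the higher reduction potential and acts as the cathode, so E°_cell = +0.80 − (-0.28) = 1.08 V.
Balancing electrons gives n = 2; the reaction quotient is Q = [Co²⁺]/[Ag⁺]^2 = 1 × 10^5.
E = E° − (RT/nF) ln Q = 1.08 − (8.314×283)/(2×96485) × (11.513) = 1.080 − 0.140 = 0.940 V.

0.940 V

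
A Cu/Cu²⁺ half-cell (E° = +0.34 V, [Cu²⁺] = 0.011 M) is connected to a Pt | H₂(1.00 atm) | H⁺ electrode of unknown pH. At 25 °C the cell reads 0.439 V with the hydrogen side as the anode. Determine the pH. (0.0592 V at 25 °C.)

E°_cell = 0.34 V and n = 2.
log Q = n(E° − E)/0.0592 = 2×(0.34 − 0.439)/0.0592 = -3.345.
With Q = [H⁺]^2 / ([Cu²⁺]·P(H₂)), solving for [H⁺] gives log[H⁺] = -2.652, so pH = 2.65.

pH = 2.65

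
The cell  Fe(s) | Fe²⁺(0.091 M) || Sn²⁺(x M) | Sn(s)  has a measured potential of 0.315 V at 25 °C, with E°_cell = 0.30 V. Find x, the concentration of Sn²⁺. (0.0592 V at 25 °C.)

0.29 M

From the Nernst equation, log Q = n(E° − E)/0.0592 = 2(0.30 − 0.315)/0.0592 = -0.507, so Q = 0.311.
With Q = [Fe²⁺]/[Sn²⁺] and the known concentrations, [Sn²⁺] in the denominator gives [Sn²⁺] = 0.29 M.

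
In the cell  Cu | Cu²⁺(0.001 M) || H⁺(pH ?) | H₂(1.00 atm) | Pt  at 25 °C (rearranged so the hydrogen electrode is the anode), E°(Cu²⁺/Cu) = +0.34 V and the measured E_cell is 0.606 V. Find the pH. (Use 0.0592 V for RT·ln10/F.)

E°_cell = 0.34 V and n = 2.
log Q = n(E° − E)/0.0592 = 2×(0.34 − 0.606)/0.0592 = -8.986.
With Q = [H⁺]^2 / ([Cu²⁺]·P(H₂)), solving for [H⁺] gives log[H⁺] = -5.993, so pH = 5.99.

pH = 5.99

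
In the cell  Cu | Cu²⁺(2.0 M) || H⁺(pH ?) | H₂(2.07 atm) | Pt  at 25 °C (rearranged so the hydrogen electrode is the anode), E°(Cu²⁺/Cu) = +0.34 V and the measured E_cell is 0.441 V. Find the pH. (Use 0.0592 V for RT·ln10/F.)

E°_cell = 0.34 V and n = 2.
log Q = n(E° − E)/0.0592 = 2×(0.34 − 0.441)/0.0592 = -3.412.
With Q = [H⁺]^2 / ([Cu²⁺]·P(H₂)), solving for [H⁺] gives log[H⁺] = -1.398, so pH = 1.40.

pH = 1.40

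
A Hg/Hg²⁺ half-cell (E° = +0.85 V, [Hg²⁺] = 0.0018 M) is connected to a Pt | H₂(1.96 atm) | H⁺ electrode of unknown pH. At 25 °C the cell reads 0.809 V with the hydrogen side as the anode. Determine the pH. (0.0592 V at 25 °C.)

E°_cell = 0.85 V and n = 2.
log Q = n(E° − E)/0.0592 = 2×(0.85 − 0.809)/0.0592 = 1.385.
With Q = [H⁺]^2 / ([Hg²⁺]·P(H₂)), solving for [H⁺] gives log[H⁺] = -0.534, so pH = 0.53.

pH = 0.53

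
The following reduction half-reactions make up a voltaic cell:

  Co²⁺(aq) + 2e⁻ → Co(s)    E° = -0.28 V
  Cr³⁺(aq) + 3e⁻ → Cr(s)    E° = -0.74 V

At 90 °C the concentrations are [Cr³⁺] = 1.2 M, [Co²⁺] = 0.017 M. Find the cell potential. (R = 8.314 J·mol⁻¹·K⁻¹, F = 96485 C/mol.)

0.394 V

The Co²⁺/Co couple has the higher reduction potential and acts as the cathode, so E°_cell = -0.28 − (-0.74) = 0.46 V.
Balancing electrons gives n = 6; the reaction quotient is Q = [Cr³⁺]^2/[Co²⁺]^3 = 2.93 × 10^5.
E = E° − (RT/nF) ln Q = 0.46 − (8.314×363)/(6×96485) × (12.588) = 0.460 − 0.066 = 0.394 V.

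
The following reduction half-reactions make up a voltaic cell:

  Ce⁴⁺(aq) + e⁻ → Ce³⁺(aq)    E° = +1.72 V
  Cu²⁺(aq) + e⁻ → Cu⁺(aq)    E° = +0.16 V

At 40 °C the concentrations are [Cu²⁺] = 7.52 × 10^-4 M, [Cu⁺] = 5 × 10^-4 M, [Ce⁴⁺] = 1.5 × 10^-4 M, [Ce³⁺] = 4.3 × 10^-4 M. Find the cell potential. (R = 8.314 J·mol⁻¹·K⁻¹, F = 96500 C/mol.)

The Ce⁴⁺/Ce³⁺ couple has the higher reduction potential and acts as the cathode, so E°_cell = +1.72 − (+0.16) = 1.56 V.
Balancing electrons gives n = 1; the reaction quotient is Q = [Cu²⁺]·[Ce³⁺]/([Cu⁺]·[Ce⁴⁺]) = 4.31.
E = E° − (RT/nF) ln Q = 1.56 − (8.314×313)/(1×96500) × (1.461) = 1.560 − 0.039 = 1.521 V.

1.52 V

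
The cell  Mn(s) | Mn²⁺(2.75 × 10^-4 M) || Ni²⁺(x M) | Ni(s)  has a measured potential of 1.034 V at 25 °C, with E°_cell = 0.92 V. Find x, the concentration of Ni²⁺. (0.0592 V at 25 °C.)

2.0 M

From the Nernst equation, log Q = n(E° − E)/0.0592 = 2(0.92 − 1.034)/0.0592 = -3.851, so Q = 1.41 × 10^-4.
With Q = [Mn²⁺]/[Ni²⁺] and the known concentrations, [Ni²⁺] in the denominator gives [Ni²⁺] = 2.0 M.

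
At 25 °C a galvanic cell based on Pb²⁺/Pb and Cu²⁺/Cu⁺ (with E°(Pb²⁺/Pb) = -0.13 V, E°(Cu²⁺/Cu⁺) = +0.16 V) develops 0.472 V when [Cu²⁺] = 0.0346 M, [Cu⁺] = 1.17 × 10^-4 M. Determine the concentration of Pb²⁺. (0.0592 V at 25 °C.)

From the Nernst equation, log Q = n(E° − E)/0.0592 = 2(0.29 − 0.472)/0.0592 = -6.149, so Q = 7.1 × 10^-7.
With Q = [Pb²⁺]·[Cu⁺]^2/[Cu²⁺]^2 and the known concentrations, [Pb²⁺] in the numerator gives [Pb²⁺] = 0.062 M.

0.062 M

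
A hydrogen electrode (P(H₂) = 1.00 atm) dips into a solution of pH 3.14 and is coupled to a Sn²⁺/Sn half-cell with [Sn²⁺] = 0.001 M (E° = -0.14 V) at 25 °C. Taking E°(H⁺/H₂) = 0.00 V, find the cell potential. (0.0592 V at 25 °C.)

0.043 V

The hydrogen couple is the cathode, so E°_cell = 0.14 V; n = 2.
[H⁺] = 10^(−3.14) = 7.2 × 10^-4 M, and Q = [Sn²⁺]·P(H₂) / [H⁺]^2 = 1910.
E = E° − (0.0592/2) log Q = 0.14 − (0.0592/2)(3.280) = 0.043 V.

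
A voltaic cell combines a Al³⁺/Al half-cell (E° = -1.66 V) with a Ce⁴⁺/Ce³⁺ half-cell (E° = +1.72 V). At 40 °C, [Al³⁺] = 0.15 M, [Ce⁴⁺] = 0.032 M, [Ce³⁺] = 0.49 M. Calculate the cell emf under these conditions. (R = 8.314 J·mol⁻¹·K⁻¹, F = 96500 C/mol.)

3.32 V

The Ce⁴⁺/Ce³⁺ couple has the higher reduction potential and acts as the cathode, so E°_cell = +1.72 − (-1.66) = 3.38 V.
Balancing electrons gives n = 3; the reaction quotient is Q = [Al³⁺]·[Ce³⁺]^3/[Ce⁴⁺]^3 = 539.
E = E° − (RT/nF) ln Q = 3.38 − (8.314×313)/(3×96500) × (6.289) = 3.380 − 0.057 = 3.323 V.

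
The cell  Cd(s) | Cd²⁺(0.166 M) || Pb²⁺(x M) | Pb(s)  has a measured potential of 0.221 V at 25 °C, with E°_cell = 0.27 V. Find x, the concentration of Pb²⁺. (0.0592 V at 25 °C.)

From the Nernst equation, log Q = n(E° − E)/0.0592 = 2(0.27 − 0.221)/0.0592 = 1.655, so Q = 45.2.
With Q = [Cd²⁺]/[Pb²⁺] and the known concentrations, [Pb²⁺] in the denominator gives [Pb²⁺] = 0.0037 M.

0.0037 M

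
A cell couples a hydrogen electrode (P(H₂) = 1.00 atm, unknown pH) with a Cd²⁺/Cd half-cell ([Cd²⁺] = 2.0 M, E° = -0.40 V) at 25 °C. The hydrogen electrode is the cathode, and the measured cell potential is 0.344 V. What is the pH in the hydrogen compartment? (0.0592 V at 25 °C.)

pH = 0.80

E°_cell = 0.40 V and n = 2.
log Q = n(E° − E)/0.0592 = 2×(0.40 − 0.344)/0.0592 = 1.892.
With Q = [Cd²⁺]·P(H₂) / [H⁺]^2, solving for [H⁺] gives log[H⁺] = -0.795, so pH = 0.80.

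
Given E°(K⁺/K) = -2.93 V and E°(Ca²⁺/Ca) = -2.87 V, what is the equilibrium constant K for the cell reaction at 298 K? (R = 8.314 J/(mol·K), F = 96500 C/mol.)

E°_cell = -2.87 − (-2.93) = 0.06 V, with n = 2 electrons transferred.
At equilibrium E = 0, so the Nernst equation gives ln K = nFE°/RT = (2)(96500)(0.06)/((8.314)(298)) = 4.67.
K = e^4.67 = 110.

110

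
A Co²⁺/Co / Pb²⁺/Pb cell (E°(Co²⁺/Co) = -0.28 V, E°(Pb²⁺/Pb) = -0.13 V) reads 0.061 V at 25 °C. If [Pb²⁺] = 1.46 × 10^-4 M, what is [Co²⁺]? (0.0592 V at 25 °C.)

0.15 M

From the Nernst equation, log Q = n(E° − E)/0.0592 = 2(0.15 − 0.061)/0.0592 = 3.007, so Q = 1020.
With Q = [Co²⁺]/[Pb²⁺] and the known concentrations, [Co²⁺] in the numerator gives [Co²⁺] = 0.15 M.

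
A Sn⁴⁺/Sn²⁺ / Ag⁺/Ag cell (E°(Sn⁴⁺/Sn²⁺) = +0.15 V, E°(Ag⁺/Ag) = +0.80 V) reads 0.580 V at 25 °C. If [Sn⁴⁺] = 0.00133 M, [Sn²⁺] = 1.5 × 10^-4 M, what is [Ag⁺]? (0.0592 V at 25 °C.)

0.2 M

From the Nernst equation, log Q = n(E° − E)/0.0592 = 2(0.65 − 0.580)/0.0592 = 2.365, so Q = 232.
With Q = [Sn⁴⁺]/([Sn²⁺]·[Ag⁺]^2) and the known concentrations, [Ag⁺]^2 in the denominator gives [Ag⁺] = 0.2 M.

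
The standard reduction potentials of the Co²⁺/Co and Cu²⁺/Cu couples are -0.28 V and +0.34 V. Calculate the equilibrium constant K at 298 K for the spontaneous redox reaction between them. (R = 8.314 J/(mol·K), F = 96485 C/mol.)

9.4 × 10^20

E°_cell = +0.34 − (-0.28) = 0.62 V, with n = 2 electrons transferred.
At equilibrium E = 0, so the Nernst equation gives ln K = nFE°/RT = (2)(96485)(0.62)/((8.314)(298)) = 48.29.
K = e^48.29 = 9.4 × 10^20.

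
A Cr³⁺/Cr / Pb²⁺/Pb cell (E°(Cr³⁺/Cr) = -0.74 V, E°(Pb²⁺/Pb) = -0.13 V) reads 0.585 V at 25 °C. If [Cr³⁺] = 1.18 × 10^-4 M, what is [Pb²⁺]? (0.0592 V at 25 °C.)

3.4 × 10^-4 M

From the Nernst equation, log Q = n(E° − E)/0.0592 = 6(0.61 − 0.585)/0.0592 = 2.534, so Q = 342.
With Q = [Cr³⁺]^2/[Pb²⁺]^3 and the known concentrations, [Pb²⁺]^3 in the denominator gives [Pb²⁺] = 3.4 × 10^-4 M.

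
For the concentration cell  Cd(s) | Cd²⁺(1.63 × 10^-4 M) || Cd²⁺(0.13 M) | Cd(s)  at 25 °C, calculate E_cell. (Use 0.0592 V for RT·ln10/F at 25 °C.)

0.086 V

Both half-cells are Cd²⁺/Cd, so E°_cell = 0. The concentrated side is the cathode; the cell reaction moves Cd²⁺ from high to low concentration with n = 2.
Q = [Cd²⁺]_dilute/[Cd²⁺]_conc = 1.63 × 10^-4/0.13 = 0.00125.
E = 0 − (0.0592/2) log Q = −(0.0592/2)(-2.902) = 0.0859 V.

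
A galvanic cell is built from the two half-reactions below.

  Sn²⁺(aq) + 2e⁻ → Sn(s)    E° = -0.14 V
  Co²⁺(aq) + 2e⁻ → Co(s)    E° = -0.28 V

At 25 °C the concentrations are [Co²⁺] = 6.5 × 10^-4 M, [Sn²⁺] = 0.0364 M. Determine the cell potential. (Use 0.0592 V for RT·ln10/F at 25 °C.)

0.192 V

The Sn²⁺/Sn couple has the higher reduction potential and acts as the cathode, so E°_cell = -0.14 − (-0.28) = 0.14 V.
Balancing electrons gives n = 2; the reaction quotient is Q = [Co²⁺]/[Sn²⁺] = 0.0179.
At 25 °C, E = E° − (0.0592/n) log Q = 0.14 − (0.0592/2)(-1.748) = 0.140 + 0.052 = 0.192 V.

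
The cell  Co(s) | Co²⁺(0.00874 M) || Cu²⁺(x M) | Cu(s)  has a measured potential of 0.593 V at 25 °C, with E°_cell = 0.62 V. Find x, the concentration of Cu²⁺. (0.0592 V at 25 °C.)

0.0011 M

From the Nernst equation, log Q = n(E° − E)/0.0592 = 2(0.62 − 0.593)/0.0592 = 0.912, so Q = 8.17.
With Q = [Co²⁺]/[Cu²⁺] and the known concentrations, [Cu²⁺] in the denominator gives [Cu²⁺] = 0.0011 M.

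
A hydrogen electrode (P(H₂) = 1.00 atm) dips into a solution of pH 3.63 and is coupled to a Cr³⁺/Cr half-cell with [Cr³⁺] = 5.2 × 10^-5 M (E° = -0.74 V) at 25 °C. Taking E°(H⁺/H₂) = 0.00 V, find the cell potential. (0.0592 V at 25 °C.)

0.61 V

The hydrogen couple is the cathode, so E°_cell = 0.74 V; n = 6.
[H⁺] = 10^(−3.63) = 2.3 × 10^-4 M, and Q = [Cr³⁺]^2·P(H₂)^3 / [H⁺]^6 = 1.63 × 10^13.
E = E° − (0.0592/6) log Q = 0.74 − (0.0592/6)(13.212) = 0.610 V.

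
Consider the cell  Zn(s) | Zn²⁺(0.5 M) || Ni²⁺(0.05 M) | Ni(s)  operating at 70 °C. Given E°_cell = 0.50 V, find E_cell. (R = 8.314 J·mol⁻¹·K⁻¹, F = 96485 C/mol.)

0.466 V

Balancing electrons gives n = 2; the reaction quotient is Q = [Zn²⁺]/[Ni²⁺] = 10.0.
E = E° − (RT/nF) ln Q = 0.50 − (8.314×343)/(2×96485) × (2.303) = 0.500 − 0.034 = 0.466 V.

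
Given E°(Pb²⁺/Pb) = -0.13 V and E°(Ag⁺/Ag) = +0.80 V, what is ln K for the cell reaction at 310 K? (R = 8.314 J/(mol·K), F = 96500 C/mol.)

E°_cell = +0.80 − (-0.13) = 0.93 V, with n = 2 electrons transferred.
At equilibrium E = 0, so the Nernst equation gives ln K = nFE°/RT = (2)(96500)(0.93)/((8.314)(310)) = 69.64.

ln K = 69.6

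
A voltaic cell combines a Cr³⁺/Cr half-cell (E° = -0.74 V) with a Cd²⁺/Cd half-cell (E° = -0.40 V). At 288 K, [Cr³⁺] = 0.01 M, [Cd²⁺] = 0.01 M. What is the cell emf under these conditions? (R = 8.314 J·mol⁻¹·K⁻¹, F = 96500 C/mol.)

The Cd²⁺/Cd couple has the higher reduction potential and acts as the cathode, so E°_cell = -0.40 − (-0.74) = 0.34 V.
Balancing electrons gives n = 6; the reaction quotient is Q = [Cr³⁺]^2/[Cd²⁺]^3 = 100.
E = E° − (RT/nF) ln Q = 0.34 − (8.314×288)/(6×96500) × (4.605) = 0.340 − 0.019 = 0.321 V.

0.321 V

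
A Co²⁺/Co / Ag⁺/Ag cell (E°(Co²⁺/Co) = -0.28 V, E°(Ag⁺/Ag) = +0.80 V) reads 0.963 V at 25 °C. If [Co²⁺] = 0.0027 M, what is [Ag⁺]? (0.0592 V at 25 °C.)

5.5 × 10^-4 M

From the Nernst equation, log Q = n(E° − E)/0.0592 = 2(1.08 − 0.963)/0.0592 = 3.953, so Q = 8970.
With Q = [Co²⁺]/[Ag⁺]^2 and the known concentrations, [Ag⁺]^2 in the denominator gives [Ag⁺] = 5.5 × 10^-4 M.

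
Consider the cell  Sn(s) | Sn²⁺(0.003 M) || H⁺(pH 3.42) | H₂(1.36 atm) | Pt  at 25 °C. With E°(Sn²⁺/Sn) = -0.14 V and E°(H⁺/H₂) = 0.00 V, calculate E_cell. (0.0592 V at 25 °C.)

0.008 V

The hydrogen couple is the cathode, so E°_cell = 0.14 V; n = 2.
[H⁺] = 10^(−3.42) = 3.8 × 10^-4 M, and Q = [Sn²⁺]·P(H₂) / [H⁺]^2 = 2.82 × 10^4.
E = E° − (0.0592/2) log Q = 0.14 − (0.0592/2)(4.451) = 0.008 V.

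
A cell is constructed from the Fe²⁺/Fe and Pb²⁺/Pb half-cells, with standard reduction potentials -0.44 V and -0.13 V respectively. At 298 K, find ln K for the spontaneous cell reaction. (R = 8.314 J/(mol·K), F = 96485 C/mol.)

E°_cell = -0.13 − (-0.44) = 0.31 V, with n = 2 electrons transferred.
At equilibrium E = 0, so the Nernst equation gives ln K = nFE°/RT = (2)(96485)(0.31)/((8.314)(298)) = 24.14.

ln K = 24.1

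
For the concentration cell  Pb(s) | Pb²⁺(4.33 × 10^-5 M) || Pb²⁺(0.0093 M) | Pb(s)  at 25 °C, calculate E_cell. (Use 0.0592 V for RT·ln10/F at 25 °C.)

Both half-cells are Pb²⁺/Pb, so E°_cell = 0. The concentrated side is the cathode; the cell reaction moves Pb²⁺ from high to low concentration with n = 2.
Q = [Pb²⁺]_dilute/[Pb²⁺]_conc = 4.33 × 10^-5/0.0093 = 0.00466.
E = 0 − (0.0592/2) log Q = −(0.0592/2)(-2.332) = 0.0690 V.

0.069 V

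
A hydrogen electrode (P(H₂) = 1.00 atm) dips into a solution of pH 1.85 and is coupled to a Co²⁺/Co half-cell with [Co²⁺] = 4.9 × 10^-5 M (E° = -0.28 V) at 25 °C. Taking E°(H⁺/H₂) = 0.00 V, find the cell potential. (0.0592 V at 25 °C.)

0.30 V

The hydrogen couple is the cathode, so E°_cell = 0.28 V; n = 2.
[H⁺] = 10^(−1.85) = 0.014 M, and Q = [Co²⁺]·P(H₂) / [H⁺]^2 = 0.246.
E = E° − (0.0592/2) log Q = 0.28 − (0.0592/2)(-0.610) = 0.298 V.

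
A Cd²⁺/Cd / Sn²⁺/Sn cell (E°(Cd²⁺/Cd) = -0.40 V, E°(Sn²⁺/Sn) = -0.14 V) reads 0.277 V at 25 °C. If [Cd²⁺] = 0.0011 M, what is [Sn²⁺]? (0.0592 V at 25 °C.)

From the Nernst equation, log Q = n(E° − E)/0.0592 = 2(0.26 − 0.277)/0.0592 = -0.574, so Q = 0.266.
With Q = [Cd²⁺]/[Sn²⁺] and the known concentrations, [Sn²⁺] in the denominator gives [Sn²⁺] = 0.0041 M.

0.0041 M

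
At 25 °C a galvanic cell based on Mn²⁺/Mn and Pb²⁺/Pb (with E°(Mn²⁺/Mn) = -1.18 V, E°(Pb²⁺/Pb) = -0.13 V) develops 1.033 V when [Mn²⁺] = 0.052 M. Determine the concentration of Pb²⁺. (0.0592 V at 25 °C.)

0.014 M

From the Nernst equation, log Q = n(E° − E)/0.0592 = 2(1.05 − 1.033)/0.0592 = 0.574, so Q = 3.75.
With Q = [Mn²⁺]/[Pb²⁺] and the known concentrations, [Pb²⁺] in the denominator gives [Pb²⁺] = 0.014 M.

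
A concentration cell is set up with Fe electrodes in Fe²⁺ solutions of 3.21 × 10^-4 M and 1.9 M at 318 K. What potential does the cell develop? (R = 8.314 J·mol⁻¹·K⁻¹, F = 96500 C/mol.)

Both half-cells are Fe²⁺/Fe, so E°_cell = 0. The concentrated side is the cathode; the cell reaction moves Fe²⁺ from high to low concentration with n = 2.
Q = [Fe²⁺]_dilute/[Fe²⁺]_conc = 3.21 × 10^-4/1.9 = 1.69 × 10^-4.
E = 0 − (RT/nF) ln Q = −((8.314×318)/(2×96500))(-8.686) = 0.1190 V.

0.12 V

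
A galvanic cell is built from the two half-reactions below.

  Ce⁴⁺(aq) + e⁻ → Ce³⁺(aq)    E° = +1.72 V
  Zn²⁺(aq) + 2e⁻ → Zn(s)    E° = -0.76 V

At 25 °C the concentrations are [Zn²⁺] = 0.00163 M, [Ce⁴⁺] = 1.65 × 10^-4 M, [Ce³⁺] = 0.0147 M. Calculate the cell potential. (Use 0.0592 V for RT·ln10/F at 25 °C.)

The Ce⁴⁺/Ce³⁺ couple has the higher reduction potential and acts as the cathode, so E°_cell = +1.72 − (-0.76) = 2.48 V.
Balancing electrons gives n = 2; the reaction quotient is Q = [Zn²⁺]·[Ce³⁺]^2/[Ce⁴⁺]^2 = 12.9.
At 25 °C, E = E° − (0.0592/n) log Q = 2.48 − (0.0592/2)(1.112) = 2.480 − 0.033 = 2.447 V.

2.45 V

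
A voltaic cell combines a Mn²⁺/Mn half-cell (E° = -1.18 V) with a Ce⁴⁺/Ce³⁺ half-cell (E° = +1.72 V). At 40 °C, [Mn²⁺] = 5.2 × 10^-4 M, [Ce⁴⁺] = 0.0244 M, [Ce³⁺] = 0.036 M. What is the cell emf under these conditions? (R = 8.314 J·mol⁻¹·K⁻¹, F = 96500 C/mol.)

The Ce⁴⁺/Ce³⁺ couple has the higher reduction potential and acts as the cathode, so E°_cell = +1.72 − (-1.18) = 2.90 V.
Balancing electrons gives n = 2; the reaction quotient is Q = [Mn²⁺]·[Ce³⁺]^2/[Ce⁴⁺]^2 = 0.00113.
E = E° − (RT/nF) ln Q = 2.90 − (8.314×313)/(2×96500) × (-6.784) = 2.900 + 0.091 = 2.991 V.

2.99 V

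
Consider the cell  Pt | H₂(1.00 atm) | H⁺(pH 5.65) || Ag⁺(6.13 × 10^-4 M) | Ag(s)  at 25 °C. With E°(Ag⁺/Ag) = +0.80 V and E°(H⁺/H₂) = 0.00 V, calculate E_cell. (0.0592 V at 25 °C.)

The Ag⁺/Ag couple is the cathode, so E°_cell = 0.80 V; n = 2.
[H⁺] = 10^(−5.65) = 2.2 × 10^-6 M, and Q = [H⁺]^2 / ([Ag⁺]^2·P(H₂)) = 1.33 × 10^-5.
E = E° − (0.0592/2) log Q = 0.80 − (0.0592/2)(-4.875) = 0.944 V.

0.94 V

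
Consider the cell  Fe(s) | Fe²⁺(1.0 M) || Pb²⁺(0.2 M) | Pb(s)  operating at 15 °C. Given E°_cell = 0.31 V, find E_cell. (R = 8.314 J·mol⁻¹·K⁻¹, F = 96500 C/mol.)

0.290 V

Balancing electrons gives n = 2; the reaction quotient is Q = [Fe²⁺]/[Pb²⁺] = 5.00.
E = E° − (RT/nF) ln Q = 0.31 − (8.314×288)/(2×96500) × (1.609) = 0.310 − 0.020 = 0.290 V.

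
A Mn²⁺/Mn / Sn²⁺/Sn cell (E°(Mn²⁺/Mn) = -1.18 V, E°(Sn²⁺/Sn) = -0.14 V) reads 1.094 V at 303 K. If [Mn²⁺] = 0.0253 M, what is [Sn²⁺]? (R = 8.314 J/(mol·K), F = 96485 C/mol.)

From the Nernst equation, ln Q = nF(E° − E)/RT = 2×96485×(1.04 − 1.094)/(8.314×303) = -4.136, so Q = 0.0160.
With Q = [Mn²⁺]/[Sn²⁺] and the known concentrations, [Sn²⁺] in the denominator gives [Sn²⁺] = 1.6 M.

1.6 M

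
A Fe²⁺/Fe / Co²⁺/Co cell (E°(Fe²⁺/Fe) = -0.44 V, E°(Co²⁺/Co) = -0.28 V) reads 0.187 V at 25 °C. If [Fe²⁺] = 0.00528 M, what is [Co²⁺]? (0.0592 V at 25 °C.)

0.043 M

From the Nernst equation, log Q = n(E° − E)/0.0592 = 2(0.16 − 0.187)/0.0592 = -0.912, so Q = 0.122.
With Q = [Fe²⁺]/[Co²⁺] and the known concentrations, [Co²⁺] in the denominator gives [Co²⁺] = 0.043 M.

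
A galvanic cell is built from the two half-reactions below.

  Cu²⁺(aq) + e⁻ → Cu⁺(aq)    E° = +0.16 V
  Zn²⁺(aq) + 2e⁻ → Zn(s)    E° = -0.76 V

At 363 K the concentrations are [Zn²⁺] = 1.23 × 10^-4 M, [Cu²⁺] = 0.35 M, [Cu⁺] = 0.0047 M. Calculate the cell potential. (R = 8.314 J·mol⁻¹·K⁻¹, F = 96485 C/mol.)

The Cu²⁺/Cu⁺ couple has the higher reduction potential and acts as the cathode, so E°_cell = +0.16 − (-0.76) = 0.92 V.
Balancing electrons gives n = 2; the reaction quotient is Q = [Zn²⁺]·[Cu⁺]^2/[Cu²⁺]^2 = 2.22 × 10^-8.
E = E° − (RT/nF) ln Q = 0.92 − (8.314×363)/(2×96485) × (-17.624) = 0.920 + 0.276 = 1.196 V.

1.20 V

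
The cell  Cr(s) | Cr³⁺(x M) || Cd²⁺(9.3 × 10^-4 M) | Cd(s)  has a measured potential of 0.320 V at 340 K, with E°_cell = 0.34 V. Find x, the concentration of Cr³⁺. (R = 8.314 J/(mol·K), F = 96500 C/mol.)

2.2 × 10^-4 M

From the Nernst equation, ln Q = nF(E° − E)/RT = 6×96500×(0.34 − 0.320)/(8.314×340) = 4.097, so Q = 60.1.
With Q = [Cr³⁺]^2/[Cd²⁺]^3 and the known concentrations, [Cr³⁺]^2 in the numerator gives [Cr³⁺] = 2.2 × 10^-4 M.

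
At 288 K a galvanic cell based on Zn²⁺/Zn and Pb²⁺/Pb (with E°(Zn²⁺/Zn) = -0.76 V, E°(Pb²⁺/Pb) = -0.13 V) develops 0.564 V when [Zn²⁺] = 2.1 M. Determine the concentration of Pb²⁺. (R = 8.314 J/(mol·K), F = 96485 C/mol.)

0.01 M

From the Nernst equation, ln Q = nF(E° − E)/RT = 2×96485×(0.63 − 0.564)/(8.314×288) = 5.319, so Q = 204.
With Q = [Zn²⁺]/[Pb²⁺] and the known concentrations, [Pb²⁺] in the denominator gives [Pb²⁺] = 0.01 M.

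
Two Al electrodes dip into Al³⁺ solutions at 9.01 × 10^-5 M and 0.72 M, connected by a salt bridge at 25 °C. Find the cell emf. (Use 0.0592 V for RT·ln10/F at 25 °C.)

Both half-cells are Al³⁺/Al, so E°_cell = 0. The concentrated side is the cathode; the cell reaction moves Al³⁺ from high to low concentration with n = 3.
Q = [Al³⁺]_dilute/[Al³⁺]_conc = 9.01 × 10^-5/0.72 = 1.25 × 10^-4.
E = 0 − (0.0592/3) log Q = −(0.0592/3)(-3.903) = 0.0770 V.

0.077 V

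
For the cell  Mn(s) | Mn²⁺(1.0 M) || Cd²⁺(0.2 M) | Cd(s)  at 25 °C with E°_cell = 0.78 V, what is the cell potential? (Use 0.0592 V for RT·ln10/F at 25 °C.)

Balancing electrons gives n = 2; the reaction quotient is Q = [Mn²⁺]/[Cd²⁺] = 5.00.
At 25 °C, E = E° − (0.0592/n) log Q = 0.78 − (0.0592/2)(0.699) = 0.780 − 0.021 = 0.759 V.

0.759 V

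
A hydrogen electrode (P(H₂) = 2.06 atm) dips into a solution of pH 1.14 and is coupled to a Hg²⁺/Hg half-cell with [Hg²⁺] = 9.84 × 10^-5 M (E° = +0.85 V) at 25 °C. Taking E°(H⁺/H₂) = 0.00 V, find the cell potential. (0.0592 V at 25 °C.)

The Hg²⁺/Hg couple is the cathode, so E°_cell = 0.85 V; n = 2.
[H⁺] = 10^(−1.14) = 0.072 M, and Q = [H⁺]^2 / ([Hg²⁺]·P(H₂)) = 25.9.
E = E° − (0.0592/2) log Q = 0.85 − (0.0592/2)(1.413) = 0.808 V.

0.81 V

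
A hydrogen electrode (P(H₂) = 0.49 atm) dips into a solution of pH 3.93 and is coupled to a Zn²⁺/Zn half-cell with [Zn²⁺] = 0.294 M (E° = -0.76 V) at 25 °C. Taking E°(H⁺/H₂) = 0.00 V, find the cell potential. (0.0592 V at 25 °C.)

0.55 V

The hydrogen couple is the cathode, so E°_cell = 0.76 V; n = 2.
[H⁺] = 10^(−3.93) = 1.2 × 10^-4 M, and Q = [Zn²⁺]·P(H₂) / [H⁺]^2 = 1.04 × 10^7.
E = E° − (0.0592/2) log Q = 0.76 − (0.0592/2)(7.019) = 0.552 V.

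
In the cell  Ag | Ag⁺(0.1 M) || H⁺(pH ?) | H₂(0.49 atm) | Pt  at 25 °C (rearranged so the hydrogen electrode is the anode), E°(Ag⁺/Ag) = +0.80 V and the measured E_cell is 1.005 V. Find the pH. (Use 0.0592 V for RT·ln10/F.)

E°_cell = 0.80 V and n = 2.
log Q = n(E° − E)/0.0592 = 2×(0.80 − 1.005)/0.0592 = -6.926.
With Q = [H⁺]^2 / ([Ag⁺]^2·P(H₂)), solving for [H⁺] gives log[H⁺] = -4.618, so pH = 4.62.

pH = 4.62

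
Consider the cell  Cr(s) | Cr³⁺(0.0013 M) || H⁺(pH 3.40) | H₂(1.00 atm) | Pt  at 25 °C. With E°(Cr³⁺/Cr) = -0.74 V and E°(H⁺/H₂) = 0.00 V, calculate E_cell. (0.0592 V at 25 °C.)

0.60 V

The hydrogen couple is the cathode, so E°_cell = 0.74 V; n = 6.
[H⁺] = 10^(−3.40) = 4 × 10^-4 M, and Q = [Cr³⁺]^2·P(H₂)^3 / [H⁺]^6 = 4.25 × 10^14.
E = E° − (0.0592/6) log Q = 0.74 − (0.0592/6)(14.628) = 0.596 V.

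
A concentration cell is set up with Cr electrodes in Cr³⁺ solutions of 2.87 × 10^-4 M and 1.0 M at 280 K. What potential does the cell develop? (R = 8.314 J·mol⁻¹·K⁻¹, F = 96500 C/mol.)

0.066 V

Both half-cells are Cr³⁺/Cr, so E°_cell = 0. The concentrated side is the cathode; the cell reaction moves Cr³⁺ from high to low concentration with n = 3.
Q = [Cr³⁺]_dilute/[Cr³⁺]_conc = 2.87 × 10^-4/1.0 = 2.87 × 10^-4.
E = 0 − (RT/nF) ln Q = −((8.314×280)/(3×96500))(-8.156) = 0.0656 V.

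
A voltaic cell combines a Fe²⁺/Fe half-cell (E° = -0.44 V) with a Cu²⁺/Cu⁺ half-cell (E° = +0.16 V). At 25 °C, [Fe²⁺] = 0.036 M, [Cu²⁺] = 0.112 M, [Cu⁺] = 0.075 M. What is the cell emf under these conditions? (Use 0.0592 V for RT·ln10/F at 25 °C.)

0.653 V

The Cu²⁺/Cu⁺ couple has the higher reduction potential and acts as the cathode, so E°_cell = +0.16 − (-0.44) = 0.60 V.
Balancing electrons gives n = 2; the reaction quotient is Q = [Fe²⁺]·[Cu⁺]^2/[Cu²⁺]^2 = 0.0161.
At 25 °C, E = E° − (0.0592/n) log Q = 0.60 − (0.0592/2)(-1.792) = 0.600 + 0.053 = 0.653 V.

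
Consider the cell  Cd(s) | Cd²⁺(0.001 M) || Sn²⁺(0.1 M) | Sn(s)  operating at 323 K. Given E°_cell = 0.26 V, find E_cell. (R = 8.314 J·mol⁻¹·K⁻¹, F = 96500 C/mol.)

0.324 V

Balancing electrons gives n = 2; the reaction quotient is Q = [Cd²⁺]/[Sn²⁺] = 0.0100.
E = E° − (RT/nF) ln Q = 0.26 − (8.314×323)/(2×96500) × (-4.605) = 0.260 + 0.064 = 0.324 V.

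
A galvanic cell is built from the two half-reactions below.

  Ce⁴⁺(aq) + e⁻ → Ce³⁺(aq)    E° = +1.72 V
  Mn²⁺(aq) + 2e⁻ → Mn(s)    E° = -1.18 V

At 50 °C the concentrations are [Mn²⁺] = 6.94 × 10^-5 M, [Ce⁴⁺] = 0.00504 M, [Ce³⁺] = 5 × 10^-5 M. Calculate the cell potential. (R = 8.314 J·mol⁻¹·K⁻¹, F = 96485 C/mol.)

The Ce⁴⁺/Ce³⁺ couple has the higher reduction potential and acts as the cathode, so E°_cell = +1.72 − (-1.18) = 2.90 V.
Balancing electrons gives n = 2; the reaction quotient is Q = [Mn²⁺]·[Ce³⁺]^2/[Ce⁴⁺]^2 = 6.83 × 10^-9.
E = E° − (RT/nF) ln Q = 2.90 − (8.314×323)/(2×96485) × (-18.802) = 2.900 + 0.262 = 3.162 V.

3.16 V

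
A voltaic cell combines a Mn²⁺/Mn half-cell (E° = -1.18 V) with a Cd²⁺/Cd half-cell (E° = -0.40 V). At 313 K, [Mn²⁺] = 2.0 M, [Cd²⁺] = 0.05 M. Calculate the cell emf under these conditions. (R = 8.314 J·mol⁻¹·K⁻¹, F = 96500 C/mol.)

0.730 V

The Cd²⁺/Cd couple has the higher reduction potential and acts as the cathode, so E°_cell = -0.40 − (-1.18) = 0.78 V.
Balancing electrons gives n = 2; the reaction quotient is Q = [Mn²⁺]/[Cd²⁺] = 40.0.
E = E° − (RT/nF) ln Q = 0.78 − (8.314×313)/(2×96500) × (3.689) = 0.780 − 0.050 = 0.730 V.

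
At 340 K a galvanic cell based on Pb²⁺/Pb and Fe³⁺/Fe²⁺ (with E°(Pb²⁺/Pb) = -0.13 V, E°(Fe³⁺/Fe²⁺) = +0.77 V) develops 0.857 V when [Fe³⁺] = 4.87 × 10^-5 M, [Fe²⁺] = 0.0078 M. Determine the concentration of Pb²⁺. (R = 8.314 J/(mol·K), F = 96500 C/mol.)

7.3 × 10^-4 M

From the Nernst equation, ln Q = nF(E° − E)/RT = 2×96500×(0.90 − 0.857)/(8.314×340) = 2.936, so Q = 18.8.
With Q = [Pb²⁺]·[Fe²⁺]^2/[Fe³⁺]^2 and the known concentrations, [Pb²⁺] in the numerator gives [Pb²⁺] = 7.3 × 10^-4 M.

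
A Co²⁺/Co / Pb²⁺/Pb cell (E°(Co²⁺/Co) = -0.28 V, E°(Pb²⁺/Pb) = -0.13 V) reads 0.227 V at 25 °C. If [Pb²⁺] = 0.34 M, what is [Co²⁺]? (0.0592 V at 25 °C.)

From the Nernst equation, log Q = n(E° − E)/0.0592 = 2(0.15 − 0.227)/0.0592 = -2.601, so Q = 0.00250.
With Q = [Co²⁺]/[Pb²⁺] and the known concentrations, [Co²⁺] in the numerator gives [Co²⁺] = 8.5 × 10^-4 M.

8.5 × 10^-4 M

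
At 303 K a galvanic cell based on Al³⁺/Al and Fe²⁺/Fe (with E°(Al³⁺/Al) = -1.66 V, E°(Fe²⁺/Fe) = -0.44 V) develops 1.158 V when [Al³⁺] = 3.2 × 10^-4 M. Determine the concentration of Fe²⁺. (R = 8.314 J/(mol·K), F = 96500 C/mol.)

4 × 10^-5 M

From the Nernst equation, ln Q = nF(E° − E)/RT = 6×96500×(1.22 − 1.158)/(8.314×303) = 14.250, so Q = 1.54 × 10^6.
With Q = [Al³⁺]^2/[Fe²⁺]^3 and the known concentrations, [Fe²⁺]^3 in the denominator gives [Fe²⁺] = 4 × 10^-5 M.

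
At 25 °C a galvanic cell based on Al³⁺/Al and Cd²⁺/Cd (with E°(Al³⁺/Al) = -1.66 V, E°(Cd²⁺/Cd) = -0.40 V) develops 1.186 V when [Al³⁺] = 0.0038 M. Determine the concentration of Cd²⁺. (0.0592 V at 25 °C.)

From the Nernst equation, log Q = n(E° − E)/0.0592 = 6(1.26 − 1.186)/0.0592 = 7.500, so Q = 3.16 × 10^7.
With Q = [Al³⁺]^2/[Cd²⁺]^3 and the known concentrations, [Cd²⁺]^3 in the denominator gives [Cd²⁺] = 7.7 × 10^-5 M.

7.7 × 10^-5 M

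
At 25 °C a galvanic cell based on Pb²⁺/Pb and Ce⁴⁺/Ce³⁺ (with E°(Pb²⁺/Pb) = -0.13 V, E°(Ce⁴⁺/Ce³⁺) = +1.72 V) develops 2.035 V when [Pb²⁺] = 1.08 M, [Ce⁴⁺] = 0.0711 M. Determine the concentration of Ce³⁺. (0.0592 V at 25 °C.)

From the Nernst equation, log Q = n(E° − E)/0.0592 = 2(1.85 − 2.035)/0.0592 = -6.250, so Q = 5.62 × 10^-7.
With Q = [Pb²⁺]·[Ce³⁺]^2/[Ce⁴⁺]^2 and the known concentrations, [Ce³⁺]^2 in the numerator gives [Ce³⁺] = 5.1 × 10^-5 M.

5.1 × 10^-5 M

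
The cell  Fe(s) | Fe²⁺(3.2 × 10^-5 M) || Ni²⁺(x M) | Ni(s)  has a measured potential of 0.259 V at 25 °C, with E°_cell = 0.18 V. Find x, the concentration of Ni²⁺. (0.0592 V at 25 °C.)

From the Nernst equation, log Q = n(E° − E)/0.0592 = 2(0.18 − 0.259)/0.0592 = -2.669, so Q = 0.00214.
With Q = [Fe²⁺]/[Ni²⁺] and the known concentrations, [Ni²⁺] in the denominator gives [Ni²⁺] = 0.015 M.

0.015 M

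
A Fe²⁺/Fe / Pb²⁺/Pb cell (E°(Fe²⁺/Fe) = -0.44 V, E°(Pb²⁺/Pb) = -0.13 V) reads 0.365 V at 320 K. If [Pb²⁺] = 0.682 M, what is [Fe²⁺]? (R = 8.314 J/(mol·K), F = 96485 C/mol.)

From the Nernst equation, ln Q = nF(E° − E)/RT = 2×96485×(0.31 − 0.365)/(8.314×320) = -3.989, so Q = 0.0185.
With Q = [Fe²⁺]/[Pb²⁺] and the known concentrations, [Fe²⁺] in the numerator gives [Fe²⁺] = 0.013 M.

0.013 M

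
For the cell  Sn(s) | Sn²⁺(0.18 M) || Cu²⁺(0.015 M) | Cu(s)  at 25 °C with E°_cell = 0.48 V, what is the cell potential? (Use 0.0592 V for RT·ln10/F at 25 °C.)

0.448 V

Balancing electrons gives n = 2; the reaction quotient is Q = [Sn²⁺]/[Cu²⁺] = 12.0.
At 25 °C, E = E° − (0.0592/n) log Q = 0.48 − (0.0592/2)(1.079) = 0.480 − 0.032 = 0.448 V.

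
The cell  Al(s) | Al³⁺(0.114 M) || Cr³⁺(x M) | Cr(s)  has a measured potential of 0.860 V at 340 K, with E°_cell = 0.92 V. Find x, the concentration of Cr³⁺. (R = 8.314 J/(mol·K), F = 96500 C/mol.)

2.4 × 10^-4 M

From the Nernst equation, ln Q = nF(E° − E)/RT = 3×96500×(0.92 − 0.860)/(8.314×340) = 6.145, so Q = 466.
With Q = [Al³⁺]/[Cr³⁺] and the known concentrations, [Cr³⁺] in the denominator gives [Cr³⁺] = 2.4 × 10^-4 M.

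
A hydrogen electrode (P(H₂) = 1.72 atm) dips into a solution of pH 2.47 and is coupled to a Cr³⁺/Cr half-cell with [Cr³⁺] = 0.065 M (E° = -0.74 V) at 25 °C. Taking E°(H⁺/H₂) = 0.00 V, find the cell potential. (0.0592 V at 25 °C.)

0.61 V

The hydrogen couple is the cathode, so E°_cell = 0.74 V; n = 6.
[H⁺] = 10^(−2.47) = 0.0034 M, and Q = [Cr³⁺]^2·P(H₂)^3 / [H⁺]^6 = 1.42 × 10^13.
E = E° − (0.0592/6) log Q = 0.74 − (0.0592/6)(13.152) = 0.610 V.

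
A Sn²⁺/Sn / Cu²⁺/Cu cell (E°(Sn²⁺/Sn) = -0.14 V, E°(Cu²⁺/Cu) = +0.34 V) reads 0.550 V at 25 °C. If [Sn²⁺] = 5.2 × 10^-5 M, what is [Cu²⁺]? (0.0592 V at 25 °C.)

0.012 M

From the Nernst equation, log Q = n(E° − E)/0.0592 = 2(0.48 − 0.550)/0.0592 = -2.365, so Q = 0.00432.
With Q = [Sn²⁺]/[Cu²⁺] and the known concentrations, [Cu²⁺] in the denominator gives [Cu²⁺] = 0.012 M.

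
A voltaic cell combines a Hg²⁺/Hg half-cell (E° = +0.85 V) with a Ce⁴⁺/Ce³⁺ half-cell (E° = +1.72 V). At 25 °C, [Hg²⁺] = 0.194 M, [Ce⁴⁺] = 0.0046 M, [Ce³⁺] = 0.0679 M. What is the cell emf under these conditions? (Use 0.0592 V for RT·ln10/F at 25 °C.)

0.822 V

The Ce⁴⁺/Ce³⁺ couple has the higher reduction potential and acts as the cathode, so E°_cell = +1.72 − (+0.85) = 0.87 V.
Balancing electrons gives n = 2; the reaction quotient is Q = [Hg²⁺]·[Ce³⁺]^2/[Ce⁴⁺]^2 = 42.3.
At 25 °C, E = E° − (0.0592/n) log Q = 0.87 − (0.0592/2)(1.626) = 0.870 − 0.048 = 0.822 V.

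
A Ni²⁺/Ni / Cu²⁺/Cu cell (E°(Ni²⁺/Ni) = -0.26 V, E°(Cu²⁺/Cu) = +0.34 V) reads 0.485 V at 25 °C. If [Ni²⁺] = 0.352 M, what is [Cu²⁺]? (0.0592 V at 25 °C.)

4.6 × 10^-5 M

From the Nernst equation, log Q = n(E° − E)/0.0592 = 2(0.60 − 0.485)/0.0592 = 3.885, so Q = 7680.
With Q = [Ni²⁺]/[Cu²⁺] and the known concentrations, [Cu²⁺] in the denominator gives [Cu²⁺] = 4.6 × 10^-5 M.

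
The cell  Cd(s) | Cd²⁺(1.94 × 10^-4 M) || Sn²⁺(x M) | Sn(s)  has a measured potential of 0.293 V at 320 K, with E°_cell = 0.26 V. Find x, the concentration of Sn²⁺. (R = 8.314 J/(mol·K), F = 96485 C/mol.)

From the Nernst equation, ln Q = nF(E° − E)/RT = 2×96485×(0.26 − 0.293)/(8.314×320) = -2.394, so Q = 0.0913.
With Q = [Cd²⁺]/[Sn²⁺] and the known concentrations, [Sn²⁺] in the denominator gives [Sn²⁺] = 0.0021 M.

0.0021 M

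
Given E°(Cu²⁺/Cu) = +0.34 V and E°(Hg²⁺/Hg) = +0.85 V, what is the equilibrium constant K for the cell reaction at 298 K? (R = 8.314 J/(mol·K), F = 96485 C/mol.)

E°_cell = +0.85 − (+0.34) = 0.51 V, with n = 2 electrons transferred.
At equilibrium E = 0, so the Nernst equation gives ln K = nFE°/RT = (2)(96485)(0.51)/((8.314)(298)) = 39.72.
K = e^39.72 = 1.8 × 10^17.

1.8 × 10^17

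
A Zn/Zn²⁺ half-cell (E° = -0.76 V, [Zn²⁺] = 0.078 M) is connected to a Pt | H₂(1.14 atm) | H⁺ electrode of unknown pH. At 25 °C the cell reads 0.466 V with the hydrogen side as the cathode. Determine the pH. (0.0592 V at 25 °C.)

pH = 5.49

E°_cell = 0.76 V and n = 2.
log Q = n(E° − E)/0.0592 = 2×(0.76 − 0.466)/0.0592 = 9.932.
With Q = [Zn²⁺]·P(H₂) / [H⁺]^2, solving for [H⁺] gives log[H⁺] = -5.492, so pH = 5.49.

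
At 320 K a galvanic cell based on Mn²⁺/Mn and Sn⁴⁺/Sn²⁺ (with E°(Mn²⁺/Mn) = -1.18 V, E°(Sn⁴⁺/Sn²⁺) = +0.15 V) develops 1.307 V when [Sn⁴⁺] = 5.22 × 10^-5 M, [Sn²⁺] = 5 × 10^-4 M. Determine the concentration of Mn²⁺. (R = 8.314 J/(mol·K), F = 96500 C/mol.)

0.55 M

From the Nernst equation, ln Q = nF(E° − E)/RT = 2×96500×(1.33 − 1.307)/(8.314×320) = 1.668, so Q = 5.30.
With Q = [Mn²⁺]·[Sn²⁺]/[Sn⁴⁺] and the known concentrations, [Mn²⁺] in the numerator gives [Mn²⁺] = 0.55 M.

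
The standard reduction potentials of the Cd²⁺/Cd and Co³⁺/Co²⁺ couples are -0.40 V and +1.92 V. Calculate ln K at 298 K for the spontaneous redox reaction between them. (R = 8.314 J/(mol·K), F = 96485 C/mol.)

ln K = 180.7

E°_cell = +1.92 − (-0.40) = 2.32 V, with n = 2 electrons transferred.
At equilibrium E = 0, so the Nernst equation gives ln K = nFE°/RT = (2)(96485)(2.32)/((8.314)(298)) = 180.70.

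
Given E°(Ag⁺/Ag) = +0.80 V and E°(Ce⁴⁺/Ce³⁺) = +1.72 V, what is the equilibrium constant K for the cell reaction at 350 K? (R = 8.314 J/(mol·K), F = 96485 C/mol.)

1.8 × 10^13

E°_cell = +1.72 − (+0.80) = 0.92 V, with n = 1 electron transferred.
At equilibrium E = 0, so the Nernst equation gives ln K = nFE°/RT = (1)(96485)(0.92)/((8.314)(350)) = 30.50.
K = e^30.50 = 1.8 × 10^13.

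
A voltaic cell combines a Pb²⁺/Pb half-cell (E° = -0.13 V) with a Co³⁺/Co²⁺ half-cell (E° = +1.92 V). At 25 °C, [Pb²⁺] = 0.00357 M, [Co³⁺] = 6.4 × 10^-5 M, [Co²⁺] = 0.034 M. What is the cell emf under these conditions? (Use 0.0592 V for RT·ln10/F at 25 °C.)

1.96 V

The Co³⁺/Co²⁺ couple has the higher reduction potential and acts as the cathode, so E°_cell = +1.92 − (-0.13) = 2.05 V.
Balancing electrons gives n = 2; the reaction quotient is Q = [Pb²⁺]·[Co²⁺]^2/[Co³⁺]^2 = 1010.
At 25 °C, E = E° − (0.0592/n) log Q = 2.05 − (0.0592/2)(3.003) = 2.050 − 0.089 = 1.961 V.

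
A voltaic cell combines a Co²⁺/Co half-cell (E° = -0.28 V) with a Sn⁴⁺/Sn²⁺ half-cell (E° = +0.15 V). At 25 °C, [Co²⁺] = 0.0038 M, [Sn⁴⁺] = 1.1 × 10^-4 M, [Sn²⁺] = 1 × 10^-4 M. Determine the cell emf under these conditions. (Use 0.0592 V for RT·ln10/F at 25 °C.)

0.503 V

The Sn⁴⁺/Sn²⁺ couple has the higher reduction potential and acts as the cathode, so E°_cell = +0.15 − (-0.28) = 0.43 V.
Balancing electrons gives n = 2; the reaction quotient is Q = [Co²⁺]·[Sn²⁺]/[Sn⁴⁺] = 0.00345.
At 25 °C, E = E° − (0.0592/n) log Q = 0.43 − (0.0592/2)(-2.462) = 0.430 + 0.073 = 0.503 V.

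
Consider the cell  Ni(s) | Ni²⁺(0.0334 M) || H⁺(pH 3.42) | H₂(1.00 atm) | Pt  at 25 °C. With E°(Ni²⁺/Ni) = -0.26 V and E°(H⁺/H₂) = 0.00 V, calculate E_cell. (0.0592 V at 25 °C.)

0.10 V

The hydrogen couple is the cathode, so E°_cell = 0.26 V; n = 2.
[H⁺] = 10^(−3.42) = 3.8 × 10^-4 M, and Q = [Ni²⁺]·P(H₂) / [H⁺]^2 = 2.31 × 10^5.
E = E° − (0.0592/2) log Q = 0.26 − (0.0592/2)(5.364) = 0.101 V.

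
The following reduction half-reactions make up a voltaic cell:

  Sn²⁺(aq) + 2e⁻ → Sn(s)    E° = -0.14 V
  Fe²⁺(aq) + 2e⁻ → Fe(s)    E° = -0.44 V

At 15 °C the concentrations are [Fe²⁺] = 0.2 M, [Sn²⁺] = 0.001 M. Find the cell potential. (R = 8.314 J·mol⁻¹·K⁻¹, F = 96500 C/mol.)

The Sn²⁺/Sn couple has the higher reduction potential and acts as the cathode, so E°_cell = -0.14 − (-0.44) = 0.30 V.
Balancing electrons gives n = 2; the reaction quotient is Q = [Fe²⁺]/[Sn²⁺] = 200.
E = E° − (RT/nF) ln Q = 0.30 − (8.314×288)/(2×96500) × (5.298) = 0.300 − 0.066 = 0.234 V.

0.234 V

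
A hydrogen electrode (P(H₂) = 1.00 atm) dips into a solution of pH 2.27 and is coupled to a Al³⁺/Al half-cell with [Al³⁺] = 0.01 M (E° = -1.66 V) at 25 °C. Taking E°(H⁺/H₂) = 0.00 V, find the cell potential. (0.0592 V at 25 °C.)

1.57 V

The hydrogen couple is the cathode, so E°_cell = 1.66 V; n = 6.
[H⁺] = 10^(−2.27) = 0.0054 M, and Q = [Al³⁺]^2·P(H₂)^3 / [H⁺]^6 = 4.17 × 10^9.
E = E° − (0.0592/6) log Q = 1.66 − (0.0592/6)(9.620) = 1.565 V.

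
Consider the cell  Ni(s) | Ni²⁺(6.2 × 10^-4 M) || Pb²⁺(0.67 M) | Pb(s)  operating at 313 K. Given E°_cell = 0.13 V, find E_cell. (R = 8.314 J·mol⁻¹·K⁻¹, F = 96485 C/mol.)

Balancing electrons gives n = 2; the reaction quotient is Q = [Ni²⁺]/[Pb²⁺] = 9.25 × 10^-4.
E = E° − (RT/nF) ln Q = 0.13 − (8.314×313)/(2×96485) × (-6.985) = 0.130 + 0.094 = 0.224 V.

0.224 V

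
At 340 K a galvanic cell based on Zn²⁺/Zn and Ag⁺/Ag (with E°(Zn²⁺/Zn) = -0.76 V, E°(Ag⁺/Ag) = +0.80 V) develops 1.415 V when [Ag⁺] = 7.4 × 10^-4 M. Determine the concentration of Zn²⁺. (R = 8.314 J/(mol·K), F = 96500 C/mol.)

From the Nernst equation, ln Q = nF(E° − E)/RT = 2×96500×(1.56 − 1.415)/(8.314×340) = 9.900, so Q = 1.99 × 10^4.
With Q = [Zn²⁺]/[Ag⁺]^2 and the known concentrations, [Zn²⁺] in the numerator gives [Zn²⁺] = 0.011 M.

0.011 M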